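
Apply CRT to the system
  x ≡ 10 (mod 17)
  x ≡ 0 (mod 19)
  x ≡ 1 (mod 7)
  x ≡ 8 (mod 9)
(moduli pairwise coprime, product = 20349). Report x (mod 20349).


Product of moduli M = 17 · 19 · 7 · 9 = 20349.
Merge one congruence at a time:
  Start: x ≡ 10 (mod 17).
  Combine with x ≡ 0 (mod 19); new modulus lcm = 323.
    Write x = 10 + 17·t and substitute into x ≡ 0 (mod 19): 17·t ≡ 0 − 10 = -10 (mod 19).
    Reduce coefficients mod 19: 17·t ≡ 9 (mod 19).
    The inverse of 17 mod 19 is 9 (since 17·9 = 153 = 8·19 + 1), so t ≡ 9·9 = 81 ≡ 5 (mod 19).
    Then x = 10 + 17·5 = 95, valid modulo lcm(17, 19) = 323: x ≡ 95 (mod 323).
  Combine with x ≡ 1 (mod 7); new modulus lcm = 2261.
    Write x = 95 + 323·t and substitute into x ≡ 1 (mod 7): 323·t ≡ 1 − 95 = -94 (mod 7).
    Reduce coefficients mod 7: 1·t ≡ 4 (mod 7).
    So t ≡ 4 (mod 7).
    Then x = 95 + 323·4 = 1387, valid modulo lcm(323, 7) = 2261: x ≡ 1387 (mod 2261).
  Combine with x ≡ 8 (mod 9); new modulus lcm = 20349.
    Write x = 1387 + 2261·t and substitute into x ≡ 8 (mod 9): 2261·t ≡ 8 − 1387 = -1379 (mod 9).
    Reduce coefficients mod 9: 2·t ≡ 7 (mod 9).
    The inverse of 2 mod 9 is 5 (since 2·5 = 10 = 1·9 + 1), so t ≡ 5·7 = 35 ≡ 8 (mod 9).
    Then x = 1387 + 2261·8 = 19475, valid modulo lcm(2261, 9) = 20349: x ≡ 19475 (mod 20349).
Verify against each original: 19475 mod 17 = 10, 19475 mod 19 = 0, 19475 mod 7 = 1, 19475 mod 9 = 8.

x ≡ 19475 (mod 20349).


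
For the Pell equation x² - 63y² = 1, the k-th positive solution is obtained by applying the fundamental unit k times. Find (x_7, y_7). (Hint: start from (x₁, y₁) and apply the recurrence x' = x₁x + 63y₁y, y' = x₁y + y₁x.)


Step 1: Find the fundamental solution (x₁, y₁) of x² - 63y² = 1.
  Expand √63 as a continued fraction. a₀ = ⌊√63⌋ = 7; iterate m_{k+1} = d_k·a_k − m_k, d_{k+1} = (63 − m_{k+1}²)/d_k, a_{k+1} = ⌊(a₀ + m_{k+1})/d_{k+1}⌋ (starting m₀ = 0, d₀ = 1), with convergents p_k = a_k·p_{k-1} + p_{k-2}, q_k = a_k·q_{k-1} + q_{k-2} (p₋₁ = 1, q₋₁ = 0):
  k = 0: a₀ = 7; p₀/q₀ = 7/1; p₀² − 63·q₀² = 49 − 63 = -14.
  k = 1: m = 7, d = 14, a = ⌊(7 + 7)/14⌋ = 1; p/q = (1·7 + 1)/(1·1 + 0) = 8/1; p² − 63·q² = 64 − 63 = 1.
  The first convergent with p² − 63·q² = 1 gives the fundamental solution (x₁, y₁) = (8, 1).
Step 2: Apply the recurrence (x_{n+1}, y_{n+1}) = (x₁x_n + 63y₁y_n, x₁y_n + y₁x_n) repeatedly.
  From (x_1, y_1) = (8, 1): x_2 = 8·8 + 63·1·1 = 127; y_2 = 8·1 + 1·8 = 16.
  From (x_2, y_2) = (127, 16): x_3 = 8·127 + 63·1·16 = 2024; y_3 = 8·16 + 1·127 = 255.
  From (x_3, y_3) = (2024, 255): x_4 = 8·2024 + 63·1·255 = 32257; y_4 = 8·255 + 1·2024 = 4064.
  From (x_4, y_4) = (32257, 4064): x_5 = 8·32257 + 63·1·4064 = 514088; y_5 = 8·4064 + 1·32257 = 64769.
  From (x_5, y_5) = (514088, 64769): x_6 = 8·514088 + 63·1·64769 = 8193151; y_6 = 8·64769 + 1·514088 = 1032240.
  From (x_6, y_6) = (8193151, 1032240): x_7 = 8·8193151 + 63·1·1032240 = 130576328; y_7 = 8·1032240 + 1·8193151 = 16451071.
Step 3: Verify x_7² - 63·y_7² = 17050177433963584 - 17050177433963583 = 1 (should be 1). ✓

(x_1, y_1) = (8, 1); (x_7, y_7) = (130576328, 16451071).


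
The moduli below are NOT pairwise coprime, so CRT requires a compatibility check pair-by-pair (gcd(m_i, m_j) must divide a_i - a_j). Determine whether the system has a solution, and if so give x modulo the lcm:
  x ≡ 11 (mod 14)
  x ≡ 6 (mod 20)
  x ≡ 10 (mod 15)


Moduli 14, 20, 15 are not pairwise coprime, so CRT works modulo lcm(m_i) when all pairwise compatibility conditions hold.
Pairwise compatibility: gcd(m_i, m_j) must divide a_i - a_j for every pair.
Merge one congruence at a time:
  Start: x ≡ 11 (mod 14).
  Combine with x ≡ 6 (mod 20): gcd(14, 20) = 2, and 6 - 11 = -5 is NOT divisible by 2.
    ⇒ system is inconsistent (no integer solution).

No solution (the system is inconsistent).


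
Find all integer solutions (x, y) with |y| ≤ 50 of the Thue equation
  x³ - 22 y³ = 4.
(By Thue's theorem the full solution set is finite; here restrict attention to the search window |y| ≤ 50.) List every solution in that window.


The equation is x³ - 22y³ = 4. For fixed y, x³ = 22·y³ + 4, so a solution requires the RHS to be a perfect cube.
Strategy: iterate y from -50 to 50, compute RHS = 22·y³ + 4, and check whether it is a (positive or negative) perfect cube.
Check small values of y:
  y = 0: RHS = 4 is not a perfect cube.
  y = 1: RHS = 26 is not a perfect cube.
  y = -1: RHS = -18 is not a perfect cube.
  y = 2: RHS = 180 is not a perfect cube.
  y = -2: RHS = -172 is not a perfect cube.
  y = 3: RHS = 598 is not a perfect cube.
  y = -3: RHS = -590 is not a perfect cube.
Continuing the search up to |y| = 50 finds no solutions either.
No (x, y) in the scanned range satisfies the equation.

No integer solutions with |y| ≤ 50.


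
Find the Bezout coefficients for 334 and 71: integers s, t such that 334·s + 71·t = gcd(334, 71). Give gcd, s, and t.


Euclidean algorithm on (334, 71) — divide until remainder is 0:
  334 = 4 · 71 + 50
  71 = 1 · 50 + 21
  50 = 2 · 21 + 8
  21 = 2 · 8 + 5
  8 = 1 · 5 + 3
  5 = 1 · 3 + 2
  3 = 1 · 2 + 1
  2 = 2 · 1 + 0
gcd(334, 71) = 1.
Track Bezout coefficients alongside the remainders: start with r₀ = 334 = a·1 + b·0 (s = 1, t = 0) and r₁ = 71 = a·0 + b·1 (s = 0, t = 1); each new remainder r_{k+1} = r_{k-1} − q_k·r_k inherits s_{k+1} = s_{k-1} − q_k·s_k, t_{k+1} = t_{k-1} − q_k·t_k, so r_k = a·s_k + b·t_k at every step:
  q = 4: r = 50, s = 1 − 4·0 = 1, t = 0 − 4·1 = -4  (check: 334·1 + 71·(-4) = 50)
  q = 1: r = 21, s = 0 − 1·1 = -1, t = 1 − 1·(-4) = 5  (check: 334·(-1) + 71·5 = 21)
  q = 2: r = 8, s = 1 − 2·(-1) = 3, t = -4 − 2·5 = -14  (check: 334·3 + 71·(-14) = 8)
  q = 2: r = 5, s = -1 − 2·3 = -7, t = 5 − 2·(-14) = 33  (check: 334·(-7) + 71·33 = 5)
  q = 1: r = 3, s = 3 − 1·(-7) = 10, t = -14 − 1·33 = -47  (check: 334·10 + 71·(-47) = 3)
  q = 1: r = 2, s = -7 − 1·10 = -17, t = 33 − 1·(-47) = 80  (check: 334·(-17) + 71·80 = 2)
  q = 1: r = 1, s = 10 − 1·(-17) = 27, t = -47 − 1·80 = -127  (check: 334·27 + 71·(-127) = 1)
The row with r = 1 (the gcd) gives the Bezout coefficients s = 27, t = -127.
Result: 334 · (27) + 71 · (-127) = 1.

gcd(334, 71) = 1; s = 27, t = -127 (check: 334·27 + 71·(-127) = 1).


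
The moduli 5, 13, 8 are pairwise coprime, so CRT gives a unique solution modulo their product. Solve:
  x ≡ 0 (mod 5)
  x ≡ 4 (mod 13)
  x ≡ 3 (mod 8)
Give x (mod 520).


Moduli 5, 13, 8 are pairwise coprime; by CRT there is a unique solution modulo M = 5 · 13 · 8 = 520.
Solve pairwise, accumulating the modulus:
  Start with x ≡ 0 (mod 5).
  Combine with x ≡ 4 (mod 13): since gcd(5, 13) = 1, we get a unique residue mod 65.
    Write x = 0 + 5·t and substitute into x ≡ 4 (mod 13): 5·t ≡ 4 − 0 = 4 (mod 13).
    The inverse of 5 mod 13 is 8 (since 5·8 = 40 = 3·13 + 1), so t ≡ 8·4 = 32 ≡ 6 (mod 13).
    Then x = 0 + 5·6 = 30, valid modulo lcm(5, 13) = 65: x ≡ 30 (mod 65).
  Combine with x ≡ 3 (mod 8): since gcd(65, 8) = 1, we get a unique residue mod 520.
    Write x = 30 + 65·t and substitute into x ≡ 3 (mod 8): 65·t ≡ 3 − 30 = -27 (mod 8).
    Reduce coefficients mod 8: 1·t ≡ 5 (mod 8).
    So t ≡ 5 (mod 8).
    Then x = 30 + 65·5 = 355, valid modulo lcm(65, 8) = 520: x ≡ 355 (mod 520).
Verify: 355 mod 5 = 0 ✓, 355 mod 13 = 4 ✓, 355 mod 8 = 3 ✓.

x ≡ 355 (mod 520).


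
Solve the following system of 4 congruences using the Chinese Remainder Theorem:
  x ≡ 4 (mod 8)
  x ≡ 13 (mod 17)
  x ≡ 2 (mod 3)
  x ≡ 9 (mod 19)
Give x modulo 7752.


Product of moduli M = 8 · 17 · 3 · 19 = 7752.
Merge one congruence at a time:
  Start: x ≡ 4 (mod 8).
  Combine with x ≡ 13 (mod 17); new modulus lcm = 136.
    Write x = 4 + 8·t and substitute into x ≡ 13 (mod 17): 8·t ≡ 13 − 4 = 9 (mod 17).
    The inverse of 8 mod 17 is 15 (since 8·15 = 120 = 7·17 + 1), so t ≡ 15·9 = 135 ≡ 16 (mod 17).
    Then x = 4 + 8·16 = 132, valid modulo lcm(8, 17) = 136: x ≡ 132 (mod 136).
  Combine with x ≡ 2 (mod 3); new modulus lcm = 408.
    Write x = 132 + 136·t and substitute into x ≡ 2 (mod 3): 136·t ≡ 2 − 132 = -130 (mod 3).
    Reduce coefficients mod 3: 1·t ≡ 2 (mod 3).
    So t ≡ 2 (mod 3).
    Then x = 132 + 136·2 = 404, valid modulo lcm(136, 3) = 408: x ≡ 404 (mod 408).
  Combine with x ≡ 9 (mod 19); new modulus lcm = 7752.
    Write x = 404 + 408·t and substitute into x ≡ 9 (mod 19): 408·t ≡ 9 − 404 = -395 (mod 19).
    Reduce coefficients mod 19: 9·t ≡ 4 (mod 19).
    The inverse of 9 mod 19 is 17 (since 9·17 = 153 = 8·19 + 1), so t ≡ 17·4 = 68 ≡ 11 (mod 19).
    Then x = 404 + 408·11 = 4892, valid modulo lcm(408, 19) = 7752: x ≡ 4892 (mod 7752).
Verify against each original: 4892 mod 8 = 4, 4892 mod 17 = 13, 4892 mod 3 = 2, 4892 mod 19 = 9.

x ≡ 4892 (mod 7752).


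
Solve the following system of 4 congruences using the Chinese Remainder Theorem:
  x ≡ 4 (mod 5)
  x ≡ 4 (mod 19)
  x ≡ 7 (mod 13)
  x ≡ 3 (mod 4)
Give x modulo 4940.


Product of moduli M = 5 · 19 · 13 · 4 = 4940.
Merge one congruence at a time:
  Start: x ≡ 4 (mod 5).
  Combine with x ≡ 4 (mod 19); new modulus lcm = 95.
    Write x = 4 + 5·t and substitute into x ≡ 4 (mod 19): 5·t ≡ 4 − 4 = 0 (mod 19).
    The inverse of 5 mod 19 is 4 (since 5·4 = 20 = 1·19 + 1), so t ≡ 4·0 = 0 ≡ 0 (mod 19).
    Then x = 4 + 5·0 = 4, valid modulo lcm(5, 19) = 95: x ≡ 4 (mod 95).
  Combine with x ≡ 7 (mod 13); new modulus lcm = 1235.
    Write x = 4 + 95·t and substitute into x ≡ 7 (mod 13): 95·t ≡ 7 − 4 = 3 (mod 13).
    Reduce coefficients mod 13: 4·t ≡ 3 (mod 13).
    The inverse of 4 mod 13 is 10 (since 4·10 = 40 = 3·13 + 1), so t ≡ 10·3 = 30 ≡ 4 (mod 13).
    Then x = 4 + 95·4 = 384, valid modulo lcm(95, 13) = 1235: x ≡ 384 (mod 1235).
  Combine with x ≡ 3 (mod 4); new modulus lcm = 4940.
    Write x = 384 + 1235·t and substitute into x ≡ 3 (mod 4): 1235·t ≡ 3 − 384 = -381 (mod 4).
    Reduce coefficients mod 4: 3·t ≡ 3 (mod 4).
    The inverse of 3 mod 4 is 3 (since 3·3 = 9 = 2·4 + 1), so t ≡ 3·3 = 9 ≡ 1 (mod 4).
    Then x = 384 + 1235·1 = 1619, valid modulo lcm(1235, 4) = 4940: x ≡ 1619 (mod 4940).
Verify against each original: 1619 mod 5 = 4, 1619 mod 19 = 4, 1619 mod 13 = 7, 1619 mod 4 = 3.

x ≡ 1619 (mod 4940).


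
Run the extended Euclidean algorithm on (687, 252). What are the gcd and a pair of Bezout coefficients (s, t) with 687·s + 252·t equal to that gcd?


Euclidean algorithm on (687, 252) — divide until remainder is 0:
  687 = 2 · 252 + 183
  252 = 1 · 183 + 69
  183 = 2 · 69 + 45
  69 = 1 · 45 + 24
  45 = 1 · 24 + 21
  24 = 1 · 21 + 3
  21 = 7 · 3 + 0
gcd(687, 252) = 3.
Track Bezout coefficients alongside the remainders: start with r₀ = 687 = a·1 + b·0 (s = 1, t = 0) and r₁ = 252 = a·0 + b·1 (s = 0, t = 1); each new remainder r_{k+1} = r_{k-1} − q_k·r_k inherits s_{k+1} = s_{k-1} − q_k·s_k, t_{k+1} = t_{k-1} − q_k·t_k, so r_k = a·s_k + b·t_k at every step:
  q = 2: r = 183, s = 1 − 2·0 = 1, t = 0 − 2·1 = -2  (check: 687·1 + 252·(-2) = 183)
  q = 1: r = 69, s = 0 − 1·1 = -1, t = 1 − 1·(-2) = 3  (check: 687·(-1) + 252·3 = 69)
  q = 2: r = 45, s = 1 − 2·(-1) = 3, t = -2 − 2·3 = -8  (check: 687·3 + 252·(-8) = 45)
  q = 1: r = 24, s = -1 − 1·3 = -4, t = 3 − 1·(-8) = 11  (check: 687·(-4) + 252·11 = 24)
  q = 1: r = 21, s = 3 − 1·(-4) = 7, t = -8 − 1·11 = -19  (check: 687·7 + 252·(-19) = 21)
  q = 1: r = 3, s = -4 − 1·7 = -11, t = 11 − 1·(-19) = 30  (check: 687·(-11) + 252·30 = 3)
The row with r = 3 (the gcd) gives the Bezout coefficients s = -11, t = 30.
Result: 687 · (-11) + 252 · (30) = 3.

gcd(687, 252) = 3; s = -11, t = 30 (check: 687·(-11) + 252·30 = 3).


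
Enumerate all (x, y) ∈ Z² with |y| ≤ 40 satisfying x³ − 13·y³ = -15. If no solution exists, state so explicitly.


The equation is x³ - 13y³ = -15. For fixed y, x³ = 13·y³ − 15, so a solution requires the RHS to be a perfect cube.
Strategy: iterate y from -40 to 40, compute RHS = 13·y³ − 15, and check whether it is a (positive or negative) perfect cube.
Check small values of y:
  y = 0: RHS = -15 is not a perfect cube.
  y = 1: RHS = -2 is not a perfect cube.
  y = -1: RHS = -28 is not a perfect cube.
  y = 2: RHS = 89 is not a perfect cube.
  y = -2: RHS = -119 is not a perfect cube.
  y = 3: RHS = 336 is not a perfect cube.
  y = -3: RHS = -366 is not a perfect cube.
Continuing the search up to |y| = 40 finds no solutions either.
No (x, y) in the scanned range satisfies the equation.

No integer solutions with |y| ≤ 40.


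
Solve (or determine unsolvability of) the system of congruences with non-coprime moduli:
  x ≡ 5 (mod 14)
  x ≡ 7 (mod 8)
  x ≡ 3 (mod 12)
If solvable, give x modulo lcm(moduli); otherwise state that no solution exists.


Moduli 14, 8, 12 are not pairwise coprime, so CRT works modulo lcm(m_i) when all pairwise compatibility conditions hold.
Pairwise compatibility: gcd(m_i, m_j) must divide a_i - a_j for every pair.
Merge one congruence at a time:
  Start: x ≡ 5 (mod 14).
  Combine with x ≡ 7 (mod 8): gcd(14, 8) = 2; 7 - 5 = 2, which IS divisible by 2, so compatible.
    Write x = 5 + 14·t and substitute into x ≡ 7 (mod 8): 14·t ≡ 7 − 5 = 2 (mod 8).
    Divide the congruence (and modulus) by g = 2: 7·t ≡ 1 (mod 4).
    Reduce coefficients mod 4: 3·t ≡ 1 (mod 4).
    The inverse of 3 mod 4 is 3 (since 3·3 = 9 = 2·4 + 1), so t ≡ 3·1 = 3 ≡ 3 (mod 4).
    Then x = 5 + 14·3 = 47, valid modulo lcm(14, 8) = 56: x ≡ 47 (mod 56).
  Combine with x ≡ 3 (mod 12): gcd(56, 12) = 4; 3 - 47 = -44, which IS divisible by 4, so compatible.
    Write x = 47 + 56·t and substitute into x ≡ 3 (mod 12): 56·t ≡ 3 − 47 = -44 (mod 12).
    Divide the congruence (and modulus) by g = 4: 14·t ≡ -11 (mod 3).
    Reduce coefficients mod 3: 2·t ≡ 1 (mod 3).
    The inverse of 2 mod 3 is 2 (since 2·2 = 4 = 1·3 + 1), so t ≡ 2·1 = 2 ≡ 2 (mod 3).
    Then x = 47 + 56·2 = 159, valid modulo lcm(56, 12) = 168: x ≡ 159 (mod 168).
Verify: 159 mod 14 = 5, 159 mod 8 = 7, 159 mod 12 = 3.

x ≡ 159 (mod 168).


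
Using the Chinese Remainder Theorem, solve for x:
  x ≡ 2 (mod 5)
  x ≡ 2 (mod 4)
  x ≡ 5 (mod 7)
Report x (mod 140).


Moduli 5, 4, 7 are pairwise coprime; by CRT there is a unique solution modulo M = 5 · 4 · 7 = 140.
Solve pairwise, accumulating the modulus:
  Start with x ≡ 2 (mod 5).
  Combine with x ≡ 2 (mod 4): since gcd(5, 4) = 1, we get a unique residue mod 20.
    Write x = 2 + 5·t and substitute into x ≡ 2 (mod 4): 5·t ≡ 2 − 2 = 0 (mod 4).
    Reduce coefficients mod 4: 1·t ≡ 0 (mod 4).
    So t ≡ 0 (mod 4).
    Then x = 2 + 5·0 = 2, valid modulo lcm(5, 4) = 20: x ≡ 2 (mod 20).
  Combine with x ≡ 5 (mod 7): since gcd(20, 7) = 1, we get a unique residue mod 140.
    Write x = 2 + 20·t and substitute into x ≡ 5 (mod 7): 20·t ≡ 5 − 2 = 3 (mod 7).
    Reduce coefficients mod 7: 6·t ≡ 3 (mod 7).
    The inverse of 6 mod 7 is 6 (since 6·6 = 36 = 5·7 + 1), so t ≡ 6·3 = 18 ≡ 4 (mod 7).
    Then x = 2 + 20·4 = 82, valid modulo lcm(20, 7) = 140: x ≡ 82 (mod 140).
Verify: 82 mod 5 = 2 ✓, 82 mod 4 = 2 ✓, 82 mod 7 = 5 ✓.

x ≡ 82 (mod 140).


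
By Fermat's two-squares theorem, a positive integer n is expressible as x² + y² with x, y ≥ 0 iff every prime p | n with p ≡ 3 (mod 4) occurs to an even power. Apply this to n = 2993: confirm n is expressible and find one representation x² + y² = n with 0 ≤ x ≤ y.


Step 1: Factor n = 2993 = 41 · 73.
Step 2: Check the mod-4 condition on each prime factor: 41 ≡ 1 (mod 4), exponent 1; 73 ≡ 1 (mod 4), exponent 1.
All primes ≡ 3 (mod 4) appear to even exponent (or don't appear), so by the two-squares theorem n IS expressible as a sum of two squares.
Step 3: Build a representation. Here n = 41 · 73 is a product of primes ≡ 1 (mod 4). Each prime p ≡ 1 (mod 4) is itself a sum of two squares; find a² by testing p − a² for a perfect square:
  41: 41 − 1² = 40, 41 − 2² = 37, 41 − 3² = 32, 41 − 4² = 25 = 5² ⇒ 41 = 4² + 5².
  73: 73 − 1² = 72, 73 − 2² = 69, 73 − 3² = 64 = 8² ⇒ 73 = 3² + 8².
  Combine using the Brahmagupta–Fibonacci identity (a² + b²)(c² + d²) = (ac − bd)² + (ad + bc)² = (ac + bd)² + (ad − bc)²:
  41 · 73 = 2993: from (4² + 5²)(3² + 8²), take (4·3 − 5·8, 4·8 + 5·3) = (12 − 40, 32 + 15) = (-28, 47); dropping signs (only squares matter) gives (28, 47); check 28² + 47² = 784 + 2209 = 2993 ✓.
Step 4: Order so x ≤ y and verify: 28² + 47² = 784 + 2209 = 2993 = n. ✓

n = 2993 = 28² + 47² (one valid representation with x ≤ y).


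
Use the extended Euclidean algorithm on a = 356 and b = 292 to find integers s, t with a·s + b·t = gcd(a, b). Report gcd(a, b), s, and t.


Euclidean algorithm on (356, 292) — divide until remainder is 0:
  356 = 1 · 292 + 64
  292 = 4 · 64 + 36
  64 = 1 · 36 + 28
  36 = 1 · 28 + 8
  28 = 3 · 8 + 4
  8 = 2 · 4 + 0
gcd(356, 292) = 4.
Track Bezout coefficients alongside the remainders: start with r₀ = 356 = a·1 + b·0 (s = 1, t = 0) and r₁ = 292 = a·0 + b·1 (s = 0, t = 1); each new remainder r_{k+1} = r_{k-1} − q_k·r_k inherits s_{k+1} = s_{k-1} − q_k·s_k, t_{k+1} = t_{k-1} − q_k·t_k, so r_k = a·s_k + b·t_k at every step:
  q = 1: r = 64, s = 1 − 1·0 = 1, t = 0 − 1·1 = -1  (check: 356·1 + 292·(-1) = 64)
  q = 4: r = 36, s = 0 − 4·1 = -4, t = 1 − 4·(-1) = 5  (check: 356·(-4) + 292·5 = 36)
  q = 1: r = 28, s = 1 − 1·(-4) = 5, t = -1 − 1·5 = -6  (check: 356·5 + 292·(-6) = 28)
  q = 1: r = 8, s = -4 − 1·5 = -9, t = 5 − 1·(-6) = 11  (check: 356·(-9) + 292·11 = 8)
  q = 3: r = 4, s = 5 − 3·(-9) = 32, t = -6 − 3·11 = -39  (check: 356·32 + 292·(-39) = 4)
The row with r = 4 (the gcd) gives the Bezout coefficients s = 32, t = -39.
Result: 356 · (32) + 292 · (-39) = 4.

gcd(356, 292) = 4; s = 32, t = -39 (check: 356·32 + 292·(-39) = 4).


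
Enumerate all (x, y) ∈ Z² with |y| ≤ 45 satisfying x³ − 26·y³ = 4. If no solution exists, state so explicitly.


The equation is x³ - 26y³ = 4. For fixed y, x³ = 26·y³ + 4, so a solution requires the RHS to be a perfect cube.
Strategy: iterate y from -45 to 45, compute RHS = 26·y³ + 4, and check whether it is a (positive or negative) perfect cube.
Check small values of y:
  y = 0: RHS = 4 is not a perfect cube.
  y = 1: RHS = 30 is not a perfect cube.
  y = -1: RHS = -22 is not a perfect cube.
  y = 2: RHS = 212 is not a perfect cube.
  y = -2: RHS = -204 is not a perfect cube.
  y = 3: RHS = 706 is not a perfect cube.
  y = -3: RHS = -698 is not a perfect cube.
Continuing the search up to |y| = 45 finds no solutions either.
No (x, y) in the scanned range satisfies the equation.

No integer solutions with |y| ≤ 45.


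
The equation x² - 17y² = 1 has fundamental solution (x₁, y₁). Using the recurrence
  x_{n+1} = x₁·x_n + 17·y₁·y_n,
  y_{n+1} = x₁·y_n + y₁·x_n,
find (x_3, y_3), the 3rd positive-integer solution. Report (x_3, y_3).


Step 1: Find the fundamental solution (x₁, y₁) of x² - 17y² = 1.
  Expand √17 as a continued fraction. a₀ = ⌊√17⌋ = 4; iterate m_{k+1} = d_k·a_k − m_k, d_{k+1} = (17 − m_{k+1}²)/d_k, a_{k+1} = ⌊(a₀ + m_{k+1})/d_{k+1}⌋ (starting m₀ = 0, d₀ = 1), with convergents p_k = a_k·p_{k-1} + p_{k-2}, q_k = a_k·q_{k-1} + q_{k-2} (p₋₁ = 1, q₋₁ = 0):
  k = 0: a₀ = 4; p₀/q₀ = 4/1; p₀² − 17·q₀² = 16 − 17 = -1.
  k = 1: m = 4, d = 1, a = ⌊(4 + 4)/1⌋ = 8; p/q = (8·4 + 1)/(8·1 + 0) = 33/8; p² − 17·q² = 1089 − 1088 = 1.
  The first convergent with p² − 17·q² = 1 gives the fundamental solution (x₁, y₁) = (33, 8).
Step 2: Apply the recurrence (x_{n+1}, y_{n+1}) = (x₁x_n + 17y₁y_n, x₁y_n + y₁x_n) repeatedly.
  From (x_1, y_1) = (33, 8): x_2 = 33·33 + 17·8·8 = 2177; y_2 = 33·8 + 8·33 = 528.
  From (x_2, y_2) = (2177, 528): x_3 = 33·2177 + 17·8·528 = 143649; y_3 = 33·528 + 8·2177 = 34840.
Step 3: Verify x_3² - 17·y_3² = 20635035201 - 20635035200 = 1 (should be 1). ✓

(x_1, y_1) = (33, 8); (x_3, y_3) = (143649, 34840).


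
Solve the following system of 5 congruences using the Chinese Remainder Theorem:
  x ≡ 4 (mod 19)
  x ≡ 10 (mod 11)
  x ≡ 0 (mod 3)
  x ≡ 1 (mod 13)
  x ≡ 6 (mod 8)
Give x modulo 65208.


Product of moduli M = 19 · 11 · 3 · 13 · 8 = 65208.
Merge one congruence at a time:
  Start: x ≡ 4 (mod 19).
  Combine with x ≡ 10 (mod 11); new modulus lcm = 209.
    Write x = 4 + 19·t and substitute into x ≡ 10 (mod 11): 19·t ≡ 10 − 4 = 6 (mod 11).
    Reduce coefficients mod 11: 8·t ≡ 6 (mod 11).
    The inverse of 8 mod 11 is 7 (since 8·7 = 56 = 5·11 + 1), so t ≡ 7·6 = 42 ≡ 9 (mod 11).
    Then x = 4 + 19·9 = 175, valid modulo lcm(19, 11) = 209: x ≡ 175 (mod 209).
  Combine with x ≡ 0 (mod 3); new modulus lcm = 627.
    Write x = 175 + 209·t and substitute into x ≡ 0 (mod 3): 209·t ≡ 0 − 175 = -175 (mod 3).
    Reduce coefficients mod 3: 2·t ≡ 2 (mod 3).
    The inverse of 2 mod 3 is 2 (since 2·2 = 4 = 1·3 + 1), so t ≡ 2·2 = 4 ≡ 1 (mod 3).
    Then x = 175 + 209·1 = 384, valid modulo lcm(209, 3) = 627: x ≡ 384 (mod 627).
  Combine with x ≡ 1 (mod 13); new modulus lcm = 8151.
    Write x = 384 + 627·t and substitute into x ≡ 1 (mod 13): 627·t ≡ 1 − 384 = -383 (mod 13).
    Reduce coefficients mod 13: 3·t ≡ 7 (mod 13).
    The inverse of 3 mod 13 is 9 (since 3·9 = 27 = 2·13 + 1), so t ≡ 9·7 = 63 ≡ 11 (mod 13).
    Then x = 384 + 627·11 = 7281, valid modulo lcm(627, 13) = 8151: x ≡ 7281 (mod 8151).
  Combine with x ≡ 6 (mod 8); new modulus lcm = 65208.
    Write x = 7281 + 8151·t and substitute into x ≡ 6 (mod 8): 8151·t ≡ 6 − 7281 = -7275 (mod 8).
    Reduce coefficients mod 8: 7·t ≡ 5 (mod 8).
    The inverse of 7 mod 8 is 7 (since 7·7 = 49 = 6·8 + 1), so t ≡ 7·5 = 35 ≡ 3 (mod 8).
    Then x = 7281 + 8151·3 = 31734, valid modulo lcm(8151, 8) = 65208: x ≡ 31734 (mod 65208).
Verify against each original: 31734 mod 19 = 4, 31734 mod 11 = 10, 31734 mod 3 = 0, 31734 mod 13 = 1, 31734 mod 8 = 6.

x ≡ 31734 (mod 65208).


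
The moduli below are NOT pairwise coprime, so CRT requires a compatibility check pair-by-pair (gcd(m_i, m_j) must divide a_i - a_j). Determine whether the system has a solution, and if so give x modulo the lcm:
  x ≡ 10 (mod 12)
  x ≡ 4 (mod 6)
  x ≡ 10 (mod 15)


Moduli 12, 6, 15 are not pairwise coprime, so CRT works modulo lcm(m_i) when all pairwise compatibility conditions hold.
Pairwise compatibility: gcd(m_i, m_j) must divide a_i - a_j for every pair.
Merge one congruence at a time:
  Start: x ≡ 10 (mod 12).
  Combine with x ≡ 4 (mod 6): gcd(12, 6) = 6; 4 - 10 = -6, which IS divisible by 6, so compatible.
    Write x = 10 + 12·t and substitute into x ≡ 4 (mod 6): 12·t ≡ 4 − 10 = -6 (mod 6).
    Divide the congruence (and modulus) by g = 6: 2·t ≡ -1 (mod 1).
    Modulo 1 every t works; take t = 0.
    Then x = 10 + 12·0 = 10, valid modulo lcm(12, 6) = 12: x ≡ 10 (mod 12).
  Combine with x ≡ 10 (mod 15): gcd(12, 15) = 3; 10 - 10 = 0, which IS divisible by 3, so compatible.
    Write x = 10 + 12·t and substitute into x ≡ 10 (mod 15): 12·t ≡ 10 − 10 = 0 (mod 15).
    Divide the congruence (and modulus) by g = 3: 4·t ≡ 0 (mod 5).
    The inverse of 4 mod 5 is 4 (since 4·4 = 16 = 3·5 + 1), so t ≡ 4·0 = 0 ≡ 0 (mod 5).
    Then x = 10 + 12·0 = 10, valid modulo lcm(12, 15) = 60: x ≡ 10 (mod 60).
Verify: 10 mod 12 = 10, 10 mod 6 = 4, 10 mod 15 = 10.

x ≡ 10 (mod 60).


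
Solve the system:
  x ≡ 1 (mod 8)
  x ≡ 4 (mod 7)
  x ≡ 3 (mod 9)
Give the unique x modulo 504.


Moduli 8, 7, 9 are pairwise coprime; by CRT there is a unique solution modulo M = 8 · 7 · 9 = 504.
Solve pairwise, accumulating the modulus:
  Start with x ≡ 1 (mod 8).
  Combine with x ≡ 4 (mod 7): since gcd(8, 7) = 1, we get a unique residue mod 56.
    Write x = 1 + 8·t and substitute into x ≡ 4 (mod 7): 8·t ≡ 4 − 1 = 3 (mod 7).
    Reduce coefficients mod 7: 1·t ≡ 3 (mod 7).
    So t ≡ 3 (mod 7).
    Then x = 1 + 8·3 = 25, valid modulo lcm(8, 7) = 56: x ≡ 25 (mod 56).
  Combine with x ≡ 3 (mod 9): since gcd(56, 9) = 1, we get a unique residue mod 504.
    Write x = 25 + 56·t and substitute into x ≡ 3 (mod 9): 56·t ≡ 3 − 25 = -22 (mod 9).
    Reduce coefficients mod 9: 2·t ≡ 5 (mod 9).
    The inverse of 2 mod 9 is 5 (since 2·5 = 10 = 1·9 + 1), so t ≡ 5·5 = 25 ≡ 7 (mod 9).
    Then x = 25 + 56·7 = 417, valid modulo lcm(56, 9) = 504: x ≡ 417 (mod 504).
Verify: 417 mod 8 = 1 ✓, 417 mod 7 = 4 ✓, 417 mod 9 = 3 ✓.

x ≡ 417 (mod 504).


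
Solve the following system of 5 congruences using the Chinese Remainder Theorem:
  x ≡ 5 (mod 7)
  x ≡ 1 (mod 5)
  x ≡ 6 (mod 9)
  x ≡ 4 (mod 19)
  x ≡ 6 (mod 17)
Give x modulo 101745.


Product of moduli M = 7 · 5 · 9 · 19 · 17 = 101745.
Merge one congruence at a time:
  Start: x ≡ 5 (mod 7).
  Combine with x ≡ 1 (mod 5); new modulus lcm = 35.
    Write x = 5 + 7·t and substitute into x ≡ 1 (mod 5): 7·t ≡ 1 − 5 = -4 (mod 5).
    Reduce coefficients mod 5: 2·t ≡ 1 (mod 5).
    The inverse of 2 mod 5 is 3 (since 2·3 = 6 = 1·5 + 1), so t ≡ 3·1 = 3 ≡ 3 (mod 5).
    Then x = 5 + 7·3 = 26, valid modulo lcm(7, 5) = 35: x ≡ 26 (mod 35).
  Combine with x ≡ 6 (mod 9); new modulus lcm = 315.
    Write x = 26 + 35·t and substitute into x ≡ 6 (mod 9): 35·t ≡ 6 − 26 = -20 (mod 9).
    Reduce coefficients mod 9: 8·t ≡ 7 (mod 9).
    The inverse of 8 mod 9 is 8 (since 8·8 = 64 = 7·9 + 1), so t ≡ 8·7 = 56 ≡ 2 (mod 9).
    Then x = 26 + 35·2 = 96, valid modulo lcm(35, 9) = 315: x ≡ 96 (mod 315).
  Combine with x ≡ 4 (mod 19); new modulus lcm = 5985.
    Write x = 96 + 315·t and substitute into x ≡ 4 (mod 19): 315·t ≡ 4 − 96 = -92 (mod 19).
    Reduce coefficients mod 19: 11·t ≡ 3 (mod 19).
    The inverse of 11 mod 19 is 7 (since 11·7 = 77 = 4·19 + 1), so t ≡ 7·3 = 21 ≡ 2 (mod 19).
    Then x = 96 + 315·2 = 726, valid modulo lcm(315, 19) = 5985: x ≡ 726 (mod 5985).
  Combine with x ≡ 6 (mod 17); new modulus lcm = 101745.
    Write x = 726 + 5985·t and substitute into x ≡ 6 (mod 17): 5985·t ≡ 6 − 726 = -720 (mod 17).
    Reduce coefficients mod 17: 1·t ≡ 11 (mod 17).
    So t ≡ 11 (mod 17).
    Then x = 726 + 5985·11 = 66561, valid modulo lcm(5985, 17) = 101745: x ≡ 66561 (mod 101745).
Verify against each original: 66561 mod 7 = 5, 66561 mod 5 = 1, 66561 mod 9 = 6, 66561 mod 19 = 4, 66561 mod 17 = 6.

x ≡ 66561 (mod 101745).


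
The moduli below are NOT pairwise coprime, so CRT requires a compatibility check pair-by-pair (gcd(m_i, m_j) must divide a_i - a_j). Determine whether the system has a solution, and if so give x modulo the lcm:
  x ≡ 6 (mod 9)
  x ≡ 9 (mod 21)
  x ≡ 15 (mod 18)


Moduli 9, 21, 18 are not pairwise coprime, so CRT works modulo lcm(m_i) when all pairwise compatibility conditions hold.
Pairwise compatibility: gcd(m_i, m_j) must divide a_i - a_j for every pair.
Merge one congruence at a time:
  Start: x ≡ 6 (mod 9).
  Combine with x ≡ 9 (mod 21): gcd(9, 21) = 3; 9 - 6 = 3, which IS divisible by 3, so compatible.
    Write x = 6 + 9·t and substitute into x ≡ 9 (mod 21): 9·t ≡ 9 − 6 = 3 (mod 21).
    Divide the congruence (and modulus) by g = 3: 3·t ≡ 1 (mod 7).
    The inverse of 3 mod 7 is 5 (since 3·5 = 15 = 2·7 + 1), so t ≡ 5·1 = 5 ≡ 5 (mod 7).
    Then x = 6 + 9·5 = 51, valid modulo lcm(9, 21) = 63: x ≡ 51 (mod 63).
  Combine with x ≡ 15 (mod 18): gcd(63, 18) = 9; 15 - 51 = -36, which IS divisible by 9, so compatible.
    Write x = 51 + 63·t and substitute into x ≡ 15 (mod 18): 63·t ≡ 15 − 51 = -36 (mod 18).
    Divide the congruence (and modulus) by g = 9: 7·t ≡ -4 (mod 2).
    Reduce coefficients mod 2: 1·t ≡ 0 (mod 2).
    So t ≡ 0 (mod 2).
    Then x = 51 + 63·0 = 51, valid modulo lcm(63, 18) = 126: x ≡ 51 (mod 126).
Verify: 51 mod 9 = 6, 51 mod 21 = 9, 51 mod 18 = 15.

x ≡ 51 (mod 126).


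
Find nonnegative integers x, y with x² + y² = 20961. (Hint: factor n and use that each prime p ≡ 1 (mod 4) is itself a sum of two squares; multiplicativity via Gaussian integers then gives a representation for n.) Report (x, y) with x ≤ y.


Step 1: Factor n = 20961 = 3^2 · 17 · 137.
Step 2: Check the mod-4 condition on each prime factor: 3 ≡ 3 (mod 4), exponent 2 (must be even); 17 ≡ 1 (mod 4), exponent 1; 137 ≡ 1 (mod 4), exponent 1.
All primes ≡ 3 (mod 4) appear to even exponent (or don't appear), so by the two-squares theorem n IS expressible as a sum of two squares.
Step 3: Build a representation. Group n = k² · m with k = 3 and m = 17 · 137 = 2329 (a product of primes ≡ 1 (mod 4)); a representation of m scales to one of n via (k·x)² + (k·y)² = k²(x² + y²). Each prime p ≡ 1 (mod 4) is itself a sum of two squares; find a² by testing p − a² for a perfect square:
  17: 17 − 1² = 16 = 4² ⇒ 17 = 1² + 4².
  137: 137 − 1² = 136, 137 − 2² = 133, 137 − 3² = 128, 137 − 4² = 121 = 11² ⇒ 137 = 4² + 11².
  Combine using the Brahmagupta–Fibonacci identity (a² + b²)(c² + d²) = (ac − bd)² + (ad + bc)² = (ac + bd)² + (ad − bc)²:
  17 · 137 = 2329: from (1² + 4²)(4² + 11²), take (1·4 − 4·11, 1·11 + 4·4) = (4 − 44, 11 + 16) = (-40, 27); dropping signs (only squares matter) gives (40, 27); check 40² + 27² = 1600 + 729 = 2329 ✓.
  Scale by k = 3: (3·40, 3·27) = (120, 81).
Step 4: Order so x ≤ y and verify: 81² + 120² = 6561 + 14400 = 20961 = n. ✓

n = 20961 = 81² + 120² (one valid representation with x ≤ y).


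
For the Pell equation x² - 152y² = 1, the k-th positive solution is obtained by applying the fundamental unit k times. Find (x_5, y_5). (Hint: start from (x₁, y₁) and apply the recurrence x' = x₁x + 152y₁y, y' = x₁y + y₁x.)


Step 1: Find the fundamental solution (x₁, y₁) of x² - 152y² = 1.
  Expand √152 as a continued fraction. a₀ = ⌊√152⌋ = 12; iterate m_{k+1} = d_k·a_k − m_k, d_{k+1} = (152 − m_{k+1}²)/d_k, a_{k+1} = ⌊(a₀ + m_{k+1})/d_{k+1}⌋ (starting m₀ = 0, d₀ = 1), with convergents p_k = a_k·p_{k-1} + p_{k-2}, q_k = a_k·q_{k-1} + q_{k-2} (p₋₁ = 1, q₋₁ = 0):
  k = 0: a₀ = 12; p₀/q₀ = 12/1; p₀² − 152·q₀² = 144 − 152 = -8.
  k = 1: m = 12, d = 8, a = ⌊(12 + 12)/8⌋ = 3; p/q = (3·12 + 1)/(3·1 + 0) = 37/3; p² − 152·q² = 1369 − 1368 = 1.
  The first convergent with p² − 152·q² = 1 gives the fundamental solution (x₁, y₁) = (37, 3).
Step 2: Apply the recurrence (x_{n+1}, y_{n+1}) = (x₁x_n + 152y₁y_n, x₁y_n + y₁x_n) repeatedly.
  From (x_1, y_1) = (37, 3): x_2 = 37·37 + 152·3·3 = 2737; y_2 = 37·3 + 3·37 = 222.
  From (x_2, y_2) = (2737, 222): x_3 = 37·2737 + 152·3·222 = 202501; y_3 = 37·222 + 3·2737 = 16425.
  From (x_3, y_3) = (202501, 16425): x_4 = 37·202501 + 152·3·16425 = 14982337; y_4 = 37·16425 + 3·202501 = 1215228.
  From (x_4, y_4) = (14982337, 1215228): x_5 = 37·14982337 + 152·3·1215228 = 1108490437; y_5 = 37·1215228 + 3·14982337 = 89910447.
Step 3: Verify x_5² - 152·y_5² = 1228751048920450969 - 1228751048920450968 = 1 (should be 1). ✓

(x_1, y_1) = (37, 3); (x_5, y_5) = (1108490437, 89910447).


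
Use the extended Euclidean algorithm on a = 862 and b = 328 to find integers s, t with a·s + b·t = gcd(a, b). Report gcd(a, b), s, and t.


Euclidean algorithm on (862, 328) — divide until remainder is 0:
  862 = 2 · 328 + 206
  328 = 1 · 206 + 122
  206 = 1 · 122 + 84
  122 = 1 · 84 + 38
  84 = 2 · 38 + 8
  38 = 4 · 8 + 6
  8 = 1 · 6 + 2
  6 = 3 · 2 + 0
gcd(862, 328) = 2.
Track Bezout coefficients alongside the remainders: start with r₀ = 862 = a·1 + b·0 (s = 1, t = 0) and r₁ = 328 = a·0 + b·1 (s = 0, t = 1); each new remainder r_{k+1} = r_{k-1} − q_k·r_k inherits s_{k+1} = s_{k-1} − q_k·s_k, t_{k+1} = t_{k-1} − q_k·t_k, so r_k = a·s_k + b·t_k at every step:
  q = 2: r = 206, s = 1 − 2·0 = 1, t = 0 − 2·1 = -2  (check: 862·1 + 328·(-2) = 206)
  q = 1: r = 122, s = 0 − 1·1 = -1, t = 1 − 1·(-2) = 3  (check: 862·(-1) + 328·3 = 122)
  q = 1: r = 84, s = 1 − 1·(-1) = 2, t = -2 − 1·3 = -5  (check: 862·2 + 328·(-5) = 84)
  q = 1: r = 38, s = -1 − 1·2 = -3, t = 3 − 1·(-5) = 8  (check: 862·(-3) + 328·8 = 38)
  q = 2: r = 8, s = 2 − 2·(-3) = 8, t = -5 − 2·8 = -21  (check: 862·8 + 328·(-21) = 8)
  q = 4: r = 6, s = -3 − 4·8 = -35, t = 8 − 4·(-21) = 92  (check: 862·(-35) + 328·92 = 6)
  q = 1: r = 2, s = 8 − 1·(-35) = 43, t = -21 − 1·92 = -113  (check: 862·43 + 328·(-113) = 2)
The row with r = 2 (the gcd) gives the Bezout coefficients s = 43, t = -113.
Result: 862 · (43) + 328 · (-113) = 2.

gcd(862, 328) = 2; s = 43, t = -113 (check: 862·43 + 328·(-113) = 2).


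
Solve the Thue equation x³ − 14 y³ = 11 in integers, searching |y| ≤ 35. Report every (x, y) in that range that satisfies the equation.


The equation is x³ - 14y³ = 11. For fixed y, x³ = 14·y³ + 11, so a solution requires the RHS to be a perfect cube.
Strategy: iterate y from -35 to 35, compute RHS = 14·y³ + 11, and check whether it is a (positive or negative) perfect cube.
Check small values of y:
  y = 0: RHS = 11 is not a perfect cube.
  y = 1: RHS = 25 is not a perfect cube.
  y = -1: RHS = -3 is not a perfect cube.
  y = 2: RHS = 123 is not a perfect cube.
  y = -2: RHS = -101 is not a perfect cube.
  y = 3: RHS = 389 is not a perfect cube.
  y = -3: RHS = -367 is not a perfect cube.
Continuing the search up to |y| = 35 finds no solutions either.
No (x, y) in the scanned range satisfies the equation.

No integer solutions with |y| ≤ 35.


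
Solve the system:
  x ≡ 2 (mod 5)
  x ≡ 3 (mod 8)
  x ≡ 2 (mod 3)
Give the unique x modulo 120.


Moduli 5, 8, 3 are pairwise coprime; by CRT there is a unique solution modulo M = 5 · 8 · 3 = 120.
Solve pairwise, accumulating the modulus:
  Start with x ≡ 2 (mod 5).
  Combine with x ≡ 3 (mod 8): since gcd(5, 8) = 1, we get a unique residue mod 40.
    Write x = 2 + 5·t and substitute into x ≡ 3 (mod 8): 5·t ≡ 3 − 2 = 1 (mod 8).
    The inverse of 5 mod 8 is 5 (since 5·5 = 25 = 3·8 + 1), so t ≡ 5·1 = 5 ≡ 5 (mod 8).
    Then x = 2 + 5·5 = 27, valid modulo lcm(5, 8) = 40: x ≡ 27 (mod 40).
  Combine with x ≡ 2 (mod 3): since gcd(40, 3) = 1, we get a unique residue mod 120.
    Write x = 27 + 40·t and substitute into x ≡ 2 (mod 3): 40·t ≡ 2 − 27 = -25 (mod 3).
    Reduce coefficients mod 3: 1·t ≡ 2 (mod 3).
    So t ≡ 2 (mod 3).
    Then x = 27 + 40·2 = 107, valid modulo lcm(40, 3) = 120: x ≡ 107 (mod 120).
Verify: 107 mod 5 = 2 ✓, 107 mod 8 = 3 ✓, 107 mod 3 = 2 ✓.

x ≡ 107 (mod 120).


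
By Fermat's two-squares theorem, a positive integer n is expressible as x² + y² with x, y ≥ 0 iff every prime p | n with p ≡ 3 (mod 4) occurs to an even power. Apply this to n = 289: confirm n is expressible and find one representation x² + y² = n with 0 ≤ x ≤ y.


Step 1: Factor n = 289 = 17^2.
Step 2: Check the mod-4 condition on each prime factor: 17 ≡ 1 (mod 4), exponent 2.
All primes ≡ 3 (mod 4) appear to even exponent (or don't appear), so by the two-squares theorem n IS expressible as a sum of two squares.
Step 3: Build a representation. Here n = 17 · 17 is a product of primes ≡ 1 (mod 4). Each prime p ≡ 1 (mod 4) is itself a sum of two squares; find a² by testing p − a² for a perfect square:
  17: 17 − 1² = 16 = 4² ⇒ 17 = 1² + 4².
  Combine using the Brahmagupta–Fibonacci identity (a² + b²)(c² + d²) = (ac − bd)² + (ad + bc)² = (ac + bd)² + (ad − bc)²:
  17 · 17 = 289: from (1² + 4²)(1² + 4²), take (1·1 − 4·4, 1·4 + 4·1) = (1 − 16, 4 + 4) = (-15, 8); dropping signs (only squares matter) gives (15, 8); check 15² + 8² = 225 + 64 = 289 ✓.
Step 4: Order so x ≤ y and verify: 8² + 15² = 64 + 225 = 289 = n. ✓

n = 289 = 8² + 15² (one valid representation with x ≤ y).


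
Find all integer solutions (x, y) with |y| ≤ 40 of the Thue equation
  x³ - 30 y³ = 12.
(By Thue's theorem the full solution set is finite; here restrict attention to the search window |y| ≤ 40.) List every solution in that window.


The equation is x³ - 30y³ = 12. For fixed y, x³ = 30·y³ + 12, so a solution requires the RHS to be a perfect cube.
Strategy: iterate y from -40 to 40, compute RHS = 30·y³ + 12, and check whether it is a (positive or negative) perfect cube.
Check small values of y:
  y = 0: RHS = 12 is not a perfect cube.
  y = 1: RHS = 42 is not a perfect cube.
  y = -1: RHS = -18 is not a perfect cube.
  y = 2: RHS = 252 is not a perfect cube.
  y = -2: RHS = -228 is not a perfect cube.
  y = 3: RHS = 822 is not a perfect cube.
  y = -3: RHS = -798 is not a perfect cube.
Continuing the search up to |y| = 40 finds no solutions either.
No (x, y) in the scanned range satisfies the equation.

No integer solutions with |y| ≤ 40.


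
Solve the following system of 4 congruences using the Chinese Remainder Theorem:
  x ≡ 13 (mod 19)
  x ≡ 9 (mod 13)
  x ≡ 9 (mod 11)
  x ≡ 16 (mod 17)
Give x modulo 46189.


Product of moduli M = 19 · 13 · 11 · 17 = 46189.
Merge one congruence at a time:
  Start: x ≡ 13 (mod 19).
  Combine with x ≡ 9 (mod 13); new modulus lcm = 247.
    Write x = 13 + 19·t and substitute into x ≡ 9 (mod 13): 19·t ≡ 9 − 13 = -4 (mod 13).
    Reduce coefficients mod 13: 6·t ≡ 9 (mod 13).
    The inverse of 6 mod 13 is 11 (since 6·11 = 66 = 5·13 + 1), so t ≡ 11·9 = 99 ≡ 8 (mod 13).
    Then x = 13 + 19·8 = 165, valid modulo lcm(19, 13) = 247: x ≡ 165 (mod 247).
  Combine with x ≡ 9 (mod 11); new modulus lcm = 2717.
    Write x = 165 + 247·t and substitute into x ≡ 9 (mod 11): 247·t ≡ 9 − 165 = -156 (mod 11).
    Reduce coefficients mod 11: 5·t ≡ 9 (mod 11).
    The inverse of 5 mod 11 is 9 (since 5·9 = 45 = 4·11 + 1), so t ≡ 9·9 = 81 ≡ 4 (mod 11).
    Then x = 165 + 247·4 = 1153, valid modulo lcm(247, 11) = 2717: x ≡ 1153 (mod 2717).
  Combine with x ≡ 16 (mod 17); new modulus lcm = 46189.
    Write x = 1153 + 2717·t and substitute into x ≡ 16 (mod 17): 2717·t ≡ 16 − 1153 = -1137 (mod 17).
    Reduce coefficients mod 17: 14·t ≡ 2 (mod 17).
    The inverse of 14 mod 17 is 11 (since 14·11 = 154 = 9·17 + 1), so t ≡ 11·2 = 22 ≡ 5 (mod 17).
    Then x = 1153 + 2717·5 = 14738, valid modulo lcm(2717, 17) = 46189: x ≡ 14738 (mod 46189).
Verify against each original: 14738 mod 19 = 13, 14738 mod 13 = 9, 14738 mod 11 = 9, 14738 mod 17 = 16.

x ≡ 14738 (mod 46189).


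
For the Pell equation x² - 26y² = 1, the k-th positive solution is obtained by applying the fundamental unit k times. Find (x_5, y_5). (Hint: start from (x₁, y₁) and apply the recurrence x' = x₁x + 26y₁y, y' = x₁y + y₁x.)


Step 1: Find the fundamental solution (x₁, y₁) of x² - 26y² = 1.
  Expand √26 as a continued fraction. a₀ = ⌊√26⌋ = 5; iterate m_{k+1} = d_k·a_k − m_k, d_{k+1} = (26 − m_{k+1}²)/d_k, a_{k+1} = ⌊(a₀ + m_{k+1})/d_{k+1}⌋ (starting m₀ = 0, d₀ = 1), with convergents p_k = a_k·p_{k-1} + p_{k-2}, q_k = a_k·q_{k-1} + q_{k-2} (p₋₁ = 1, q₋₁ = 0):
  k = 0: a₀ = 5; p₀/q₀ = 5/1; p₀² − 26·q₀² = 25 − 26 = -1.
  k = 1: m = 5, d = 1, a = ⌊(5 + 5)/1⌋ = 10; p/q = (10·5 + 1)/(10·1 + 0) = 51/10; p² − 26·q² = 2601 − 2600 = 1.
  The first convergent with p² − 26·q² = 1 gives the fundamental solution (x₁, y₁) = (51, 10).
Step 2: Apply the recurrence (x_{n+1}, y_{n+1}) = (x₁x_n + 26y₁y_n, x₁y_n + y₁x_n) repeatedly.
  From (x_1, y_1) = (51, 10): x_2 = 51·51 + 26·10·10 = 5201; y_2 = 51·10 + 10·51 = 1020.
  From (x_2, y_2) = (5201, 1020): x_3 = 51·5201 + 26·10·1020 = 530451; y_3 = 51·1020 + 10·5201 = 104030.
  From (x_3, y_3) = (530451, 104030): x_4 = 51·530451 + 26·10·104030 = 54100801; y_4 = 51·104030 + 10·530451 = 10610040.
  From (x_4, y_4) = (54100801, 10610040): x_5 = 51·54100801 + 26·10·10610040 = 5517751251; y_5 = 51·10610040 + 10·54100801 = 1082120050.
Step 3: Verify x_5² - 26·y_5² = 30445578867912065001 - 30445578867912065000 = 1 (should be 1). ✓

(x_1, y_1) = (51, 10); (x_5, y_5) = (5517751251, 1082120050).
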